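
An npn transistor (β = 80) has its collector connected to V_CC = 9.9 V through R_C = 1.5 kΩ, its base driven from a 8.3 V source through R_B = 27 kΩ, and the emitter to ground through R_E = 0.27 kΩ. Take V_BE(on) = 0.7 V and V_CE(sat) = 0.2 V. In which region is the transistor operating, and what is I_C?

Assume active: I_B = (8.3 − 0.7)/(27 + 81×0.27) = 0.156 mA, I_C = β·I_B = 12.4 mA.
Then V_CE = 9.9 − 12.4×1.5 − 12.6×0.27 = -12.2 V < 0.2 V — the active assumption fails.
Re-solve with V_CE = 0.2 V. KCL at the emitter: V_E/R_E = (V_BB−0.7−V_E)/R_B + (V_CC−0.2−V_E)/R_C, giving V_E = 1.53 V.
I_C = (V_CC − 0.2 − V_E)/R_C = (9.7 − 1.53)/1.5 = 5.45 mA.
Check: I_B = (7.6 − 1.53)/27 = 0.225 mA, and β·I_B = 18 mA > I_C, confirming saturation.

saturation; I_C ≈ 5.4 mA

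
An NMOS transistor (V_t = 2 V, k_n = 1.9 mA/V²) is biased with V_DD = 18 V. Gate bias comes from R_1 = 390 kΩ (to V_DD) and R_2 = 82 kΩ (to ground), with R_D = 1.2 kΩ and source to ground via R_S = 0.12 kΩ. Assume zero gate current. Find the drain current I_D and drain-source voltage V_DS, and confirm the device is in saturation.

I_D ≈ 0.97 mA, V_DS ≈ 17 V

V_G = V_DD·R_2/(R_1+R_2) = 18×82/472 = 3.13 V.
Assume saturation: I_D = (k_n/2)(V_GS − V_t)² with V_GS = V_G − I_D·R_S = 3.13 − 0.12·I_D.
Substituting gives 0.0137·I_D² − 1.26·I_D + 1.21 = 0, with roots I_D = 0.97 or 90.9 mA.
The root I_D = 90.9 mA gives V_GS = -7.78 V ≤ V_t, so take I_D = 0.97 mA.
Then V_GS = 3.01 V and V_DS = V_DD − I_D(R_D+R_S) = 18 − 0.97×1.32 = 16.7 V.
Saturation requires V_DS ≥ V_GS − V_t = 1.01 V; 16.7 ≥ 1.01 ✓.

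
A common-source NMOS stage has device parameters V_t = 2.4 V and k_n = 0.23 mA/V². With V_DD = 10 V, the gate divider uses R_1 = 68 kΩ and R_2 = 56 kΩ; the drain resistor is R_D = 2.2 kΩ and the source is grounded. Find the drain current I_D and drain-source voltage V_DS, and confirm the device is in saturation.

V_G = V_DD·R_2/(R_1+R_2) = 10×56/124 = 4.52 V. With the source grounded, V_GS = V_G = 4.52 V.
Assume saturation: I_D = (k_n/2)(V_GS − V_t)² = (0.23/2)×(4.52 − 2.4)² = 0.115×2.12² = 0.515 mA.
V_DS = V_DD − I_D·R_D = 10 − 0.515×2.2 = 8.87 V.
Saturation requires V_DS ≥ V_GS − V_t = 2.12 V; 8.87 ≥ 2.12 ✓.

I_D ≈ 0.51 mA, V_DS ≈ 8.9 V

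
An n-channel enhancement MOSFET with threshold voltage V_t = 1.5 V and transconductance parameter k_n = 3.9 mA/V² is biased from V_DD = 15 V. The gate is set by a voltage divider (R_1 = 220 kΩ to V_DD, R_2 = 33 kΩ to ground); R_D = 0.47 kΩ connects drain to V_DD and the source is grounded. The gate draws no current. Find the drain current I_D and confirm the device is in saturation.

V_G = V_DD·R_2/(R_1+R_2) = 15×33/253 = 1.96 V. With the source grounded, V_GS = V_G = 1.96 V.
Assume saturation: I_D = (k_n/2)(V_GS − V_t)² = (3.9/2)×(1.96 − 1.5)² = 1.95×0.457² = 0.406 mA.
V_DS = V_DD − I_D·R_D = 15 − 0.406×0.47 = 14.8 V.
Saturation requires V_DS ≥ V_GS − V_t = 0.457 V; 14.8 ≥ 0.457 ✓.

I_D ≈ 0.41 mA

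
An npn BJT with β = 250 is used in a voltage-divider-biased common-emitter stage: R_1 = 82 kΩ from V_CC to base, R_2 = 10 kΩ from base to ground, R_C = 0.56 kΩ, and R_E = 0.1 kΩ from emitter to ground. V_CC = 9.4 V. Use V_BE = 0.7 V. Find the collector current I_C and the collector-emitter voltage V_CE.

Thevenize the base divider: V_Th = V_CC·R_2/(R_1+R_2) = 9.4×10/92 = 1.02 V, R_Th = R_1‖R_2 = 8.91 kΩ.
Base-emitter loop: V_Th = I_B·R_Th + V_BE + (β+1)I_B·R_E, so I_B = (1.02 − 0.7) / (8.91 + 251×0.1) = 0.00946 mA.
I_C = β·I_B = 250×0.00946 = 2.36 mA, and I_E = (β+1)I_B = 2.37 mA.
V_CE = V_CC − I_C·R_C − I_E·R_E = 9.4 − 2.36×0.56 − 2.37×0.1 = 7.84 V.
V_CE = 7.84 V > 0.2 V confirms active-region operation.

I_C ≈ 2.4 mA, V_CE ≈ 7.8 V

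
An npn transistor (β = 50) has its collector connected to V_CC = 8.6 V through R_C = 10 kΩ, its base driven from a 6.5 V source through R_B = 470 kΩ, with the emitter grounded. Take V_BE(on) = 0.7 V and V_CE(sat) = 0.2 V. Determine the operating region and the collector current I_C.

active; I_C ≈ 0.62 mA

Assume active. Base-emitter loop: I_B = (V_BB − V_BE)/R_B = (6.5 − 0.7)/470 = 0.0123 mA.
I_C = β·I_B = 50×0.0123 = 0.617 mA.
V_CE = V_CC − I_C·R_C = 8.6 − 0.617×10 = 2.43 V > V_CE(sat), so the active-region assumption holds.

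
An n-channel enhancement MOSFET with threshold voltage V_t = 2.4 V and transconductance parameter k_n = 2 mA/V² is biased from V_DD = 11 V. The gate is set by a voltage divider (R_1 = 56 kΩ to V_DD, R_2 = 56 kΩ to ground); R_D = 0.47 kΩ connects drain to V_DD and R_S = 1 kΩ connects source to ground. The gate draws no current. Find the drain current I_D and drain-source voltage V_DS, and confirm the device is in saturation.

V_G = V_DD·R_2/(R_1+R_2) = 11×56/112 = 5.5 V.
Assume saturation: I_D = (k_n/2)(V_GS − V_t)² with V_GS = V_G − I_D·R_S = 5.5 − 1·I_D.
Substituting gives 1·I_D² − 7.2·I_D + 9.61 = 0, with roots I_D = 1.77 or 5.43 mA.
The root I_D = 5.43 mA gives V_GS = 0.0697 V ≤ V_t, so take I_D = 1.77 mA.
Then V_GS = 3.73 V and V_DS = V_DD − I_D(R_D+R_S) = 11 − 1.77×1.47 = 8.4 V.
Saturation requires V_DS ≥ V_GS − V_t = 1.33 V; 8.4 ≥ 1.33 ✓.

I_D ≈ 1.8 mA, V_DS ≈ 8.4 V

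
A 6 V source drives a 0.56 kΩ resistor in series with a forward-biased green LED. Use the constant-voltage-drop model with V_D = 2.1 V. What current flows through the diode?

KVL around the loop: 6 = V_D + I·R = 2.1 + I × 0.56 kΩ.
So I = (6 − 2.1) / 0.56 kΩ = 3.9 / 0.56 = 6.96 mA.

I ≈ 7 mA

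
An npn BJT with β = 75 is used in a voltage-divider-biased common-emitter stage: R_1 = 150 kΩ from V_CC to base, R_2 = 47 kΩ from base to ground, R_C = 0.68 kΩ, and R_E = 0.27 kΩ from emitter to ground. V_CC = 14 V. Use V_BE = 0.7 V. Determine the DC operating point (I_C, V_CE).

Thevenize the base divider: V_Th = V_CC·R_2/(R_1+R_2) = 14×47/197 = 3.34 V, R_Th = R_1‖R_2 = 35.8 kΩ.
Base-emitter loop: V_Th = I_B·R_Th + V_BE + (β+1)I_B·R_E, so I_B = (3.34 − 0.7) / (35.8 + 76×0.27) = 0.0469 mA.
I_C = β·I_B = 75×0.0469 = 3.52 mA, and I_E = (β+1)I_B = 3.56 mA.
V_CE = V_CC − I_C·R_C − I_E·R_E = 14 − 3.52×0.68 − 3.56×0.27 = 10.6 V.
V_CE = 10.6 V > 0.2 V confirms active-region operation.

I_C ≈ 3.5 mA, V_CE ≈ 11 V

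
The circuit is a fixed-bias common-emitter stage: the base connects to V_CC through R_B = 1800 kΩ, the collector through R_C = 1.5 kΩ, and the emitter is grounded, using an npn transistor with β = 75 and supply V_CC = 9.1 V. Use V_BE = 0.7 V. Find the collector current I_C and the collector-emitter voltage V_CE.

Base loop: V_CC = I_B·R_B + V_BE, so I_B = (9.1 − 0.7)/1800 kΩ = 0.00467 mA.
In the active region I_C = β·I_B = 75 × 0.00467 = 0.35 mA.
Collector loop: V_CE = V_CC − I_C·R_C = 9.1 − 0.35×1.5 = 8.57 V.
Since V_CE = 8.57 V > V_CE(sat) ≈ 0.2 V, the transistor is in the active region as assumed.

I_C ≈ 0.35 mA, V_CE ≈ 8.6 V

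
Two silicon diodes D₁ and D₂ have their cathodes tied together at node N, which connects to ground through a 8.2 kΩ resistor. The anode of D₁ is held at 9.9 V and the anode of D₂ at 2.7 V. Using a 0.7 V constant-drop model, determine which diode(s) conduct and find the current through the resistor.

Only D₁ conducts; I_R ≈ 1.1 mA

Assume both conduct. Then node N would need to be at both 9.9−0.7 = 9.2 V and 2.7−0.7 = 2 V, which is impossible.
Assume only D₁ conducts: V_N = 9.9 − 0.7 = 9.2 V, so I_R = 9.2/8.2 = 1.12 mA.
Check D₂: its anode-to-cathode voltage is 2.7 − 9.2 = -6.5 V < 0.7 V, so it is off. The assumption is consistent.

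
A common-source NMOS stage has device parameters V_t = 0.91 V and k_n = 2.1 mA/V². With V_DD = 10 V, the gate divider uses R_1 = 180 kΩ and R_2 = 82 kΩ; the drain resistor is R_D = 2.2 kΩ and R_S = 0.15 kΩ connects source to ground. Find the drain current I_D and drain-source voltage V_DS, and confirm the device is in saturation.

V_G = V_DD·R_2/(R_1+R_2) = 10×82/262 = 3.13 V.
Assume saturation: I_D = (k_n/2)(V_GS − V_t)² with V_GS = V_G − I_D·R_S = 3.13 − 0.15·I_D.
Substituting gives 0.0236·I_D² − 1.7·I_D + 5.17 = 0, with roots I_D = 3.19 or 68.7 mA.
The root I_D = 68.7 mA gives V_GS = -7.18 V ≤ V_t, so take I_D = 3.19 mA.
Then V_GS = 2.65 V and V_DS = V_DD − I_D(R_D+R_S) = 10 − 3.19×2.35 = 2.51 V.
Saturation requires V_DS ≥ V_GS − V_t = 1.74 V; 2.51 ≥ 1.74 ✓.

I_D ≈ 3.2 mA, V_DS ≈ 2.5 V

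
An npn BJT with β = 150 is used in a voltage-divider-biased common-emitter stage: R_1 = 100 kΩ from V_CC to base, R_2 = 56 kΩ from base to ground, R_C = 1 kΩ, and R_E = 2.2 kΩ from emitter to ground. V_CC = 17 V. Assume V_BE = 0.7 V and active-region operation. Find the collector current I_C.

I_C ≈ 2.2 mA

Thevenize the base divider: V_Th = V_CC·R_2/(R_1+R_2) = 17×56/156 = 6.1 V, R_Th = R_1‖R_2 = 35.9 kΩ.
Base-emitter loop: V_Th = I_B·R_Th + V_BE + (β+1)I_B·R_E, so I_B = (6.1 − 0.7) / (35.9 + 151×2.2) = 0.0147 mA.
I_C = β·I_B = 150×0.0147 = 2.2 mA, and I_E = (β+1)I_B = 2.22 mA.
V_CE = V_CC − I_C·R_C − I_E·R_E = 17 − 2.2×1 − 2.22×2.2 = 9.92 V.
V_CE = 9.92 V > 0.2 V confirms active-region operation.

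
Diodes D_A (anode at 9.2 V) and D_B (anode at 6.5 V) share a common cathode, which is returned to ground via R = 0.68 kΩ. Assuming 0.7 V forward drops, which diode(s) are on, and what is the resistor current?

Assume both conduct. Then node N would need to be at both 9.2−0.7 = 8.5 V and 6.5−0.7 = 5.8 V, which is impossible.
Assume only D_A conducts: V_N = 9.2 − 0.7 = 8.5 V, so I_R = 8.5/0.68 = 12.5 mA.
Check D_B: its anode-to-cathode voltage is 6.5 − 8.5 = -2 V < 0.7 V, so it is off. The assumption is consistent.

Only D_A conducts; I_R ≈ 12 mA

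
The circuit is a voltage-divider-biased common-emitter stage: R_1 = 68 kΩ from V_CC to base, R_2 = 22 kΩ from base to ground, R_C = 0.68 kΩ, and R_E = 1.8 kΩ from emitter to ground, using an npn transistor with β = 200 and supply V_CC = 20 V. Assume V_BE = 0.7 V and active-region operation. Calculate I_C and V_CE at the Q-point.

I_C ≈ 2.2 mA, V_CE ≈ 14 V

Thevenize the base divider: V_Th = V_CC·R_2/(R_1+R_2) = 20×22/90 = 4.89 V, R_Th = R_1‖R_2 = 16.6 kΩ.
Base-emitter loop: V_Th = I_B·R_Th + V_BE + (β+1)I_B·R_E, so I_B = (4.89 − 0.7) / (16.6 + 201×1.8) = 0.0111 mA.
I_C = β·I_B = 200×0.0111 = 2.21 mA, and I_E = (β+1)I_B = 2.22 mA.
V_CE = V_CC − I_C·R_C − I_E·R_E = 20 − 2.21×0.68 − 2.22×1.8 = 14.5 V.
V_CE = 14.5 V > 0.2 V confirms active-region operation.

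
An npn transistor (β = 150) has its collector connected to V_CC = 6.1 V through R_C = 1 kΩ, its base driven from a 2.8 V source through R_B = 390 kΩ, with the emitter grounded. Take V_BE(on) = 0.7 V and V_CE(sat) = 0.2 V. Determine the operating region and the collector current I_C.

active; I_C ≈ 0.81 mA

Assume active. Base-emitter loop: I_B = (V_BB − V_BE)/R_B = (2.8 − 0.7)/390 = 0.00538 mA.
I_C = β·I_B = 150×0.00538 = 0.808 mA.
V_CE = V_CC − I_C·R_C = 6.1 − 0.808×1 = 5.29 V > V_CE(sat), so the active-region assumption holds.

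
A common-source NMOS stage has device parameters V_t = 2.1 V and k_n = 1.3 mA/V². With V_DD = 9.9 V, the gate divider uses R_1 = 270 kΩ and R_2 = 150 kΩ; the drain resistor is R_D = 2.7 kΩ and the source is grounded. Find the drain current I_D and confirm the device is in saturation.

V_G = V_DD·R_2/(R_1+R_2) = 9.9×150/420 = 3.54 V. With the source grounded, V_GS = V_G = 3.54 V.
Assume saturation: I_D = (k_n/2)(V_GS − V_t)² = (1.3/2)×(3.54 − 2.1)² = 0.65×1.44² = 1.34 mA.
V_DS = V_DD − I_D·R_D = 9.9 − 1.34×2.7 = 6.28 V.
Saturation requires V_DS ≥ V_GS − V_t = 1.44 V; 6.28 ≥ 1.44 ✓.

I_D ≈ 1.3 mA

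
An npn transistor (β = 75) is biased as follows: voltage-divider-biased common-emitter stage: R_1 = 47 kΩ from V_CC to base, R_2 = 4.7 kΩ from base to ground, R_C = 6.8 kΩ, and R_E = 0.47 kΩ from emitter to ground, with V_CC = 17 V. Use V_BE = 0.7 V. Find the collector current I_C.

I_C ≈ 1.6 mA

Thevenize the base divider: V_Th = V_CC·R_2/(R_1+R_2) = 17×4.7/51.7 = 1.55 V, R_Th = R_1‖R_2 = 4.27 kΩ.
Base-emitter loop: V_Th = I_B·R_Th + V_BE + (β+1)I_B·R_E, so I_B = (1.55 − 0.7) / (4.27 + 76×0.47) = 0.0211 mA.
I_C = β·I_B = 75×0.0211 = 1.59 mA, and I_E = (β+1)I_B = 1.61 mA.
V_CE = V_CC − I_C·R_C − I_E·R_E = 17 − 1.59×6.8 − 1.61×0.47 = 5.46 V.
V_CE = 5.46 V > 0.2 V confirms active-region operation.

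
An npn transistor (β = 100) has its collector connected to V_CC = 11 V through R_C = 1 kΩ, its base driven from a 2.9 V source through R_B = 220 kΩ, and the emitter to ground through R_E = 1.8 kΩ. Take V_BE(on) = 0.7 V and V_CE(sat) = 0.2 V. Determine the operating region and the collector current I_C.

active; I_C ≈ 0.55 mA

Assume active. Base-emitter loop: I_B = (V_BB − V_BE)/(R_B + (β+1)R_E) = (2.9 − 0.7)/(220 + 101×1.8) = 0.00548 mA.
I_C = β·I_B = 100×0.00548 = 0.548 mA.
V_CE = V_CC − I_C·R_C − I_E·R_E = 11 − 0.548×1 − 0.553×1.8 = 9.46 V > V_CE(sat), so the active-region assumption holds.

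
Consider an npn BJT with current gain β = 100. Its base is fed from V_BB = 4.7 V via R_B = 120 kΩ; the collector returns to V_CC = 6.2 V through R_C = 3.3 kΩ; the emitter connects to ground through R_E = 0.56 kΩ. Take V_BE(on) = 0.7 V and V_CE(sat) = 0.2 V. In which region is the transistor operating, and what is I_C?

saturation; I_C ≈ 1.6 mA

Assume active: I_B = (4.7 − 0.7)/(120 + 101×0.56) = 0.0227 mA, I_C = β·I_B = 2.27 mA.
Then V_CE = 6.2 − 2.27×3.3 − 2.29×0.56 = -2.56 V < 0.2 V — the active assumption fails.
Re-solve with V_CE = 0.2 V. KCL at the emitter: V_E/R_E = (V_BB−0.7−V_E)/R_B + (V_CC−0.2−V_E)/R_C, giving V_E = 0.883 V.
I_C = (V_CC − 0.2 − V_E)/R_C = (6 − 0.883)/3.3 = 1.55 mA.
Check: I_B = (4 − 0.883)/120 = 0.026 mA, and β·I_B = 2.6 mA > I_C, confirming saturation.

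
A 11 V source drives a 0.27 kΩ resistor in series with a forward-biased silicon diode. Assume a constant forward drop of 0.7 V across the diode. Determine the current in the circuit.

KVL around the loop: 11 = V_D + I·R = 0.7 + I × 0.27 kΩ.
So I = (11 − 0.7) / 0.27 kΩ = 10.3 / 0.27 = 38.1 mA.

I ≈ 38 mA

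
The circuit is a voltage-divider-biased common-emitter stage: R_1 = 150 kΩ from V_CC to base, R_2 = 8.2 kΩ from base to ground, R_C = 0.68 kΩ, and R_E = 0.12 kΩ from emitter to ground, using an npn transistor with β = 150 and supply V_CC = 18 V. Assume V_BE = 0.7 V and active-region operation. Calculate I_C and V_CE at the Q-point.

I_C ≈ 1.3 mA, V_CE ≈ 17 V

Thevenize the base divider: V_Th = V_CC·R_2/(R_1+R_2) = 18×8.2/158 = 0.933 V, R_Th = R_1‖R_2 = 7.77 kΩ.
Base-emitter loop: V_Th = I_B·R_Th + V_BE + (β+1)I_B·R_E, so I_B = (0.933 − 0.7) / (7.77 + 151×0.12) = 0.009 mA.
I_C = β·I_B = 150×0.009 = 1.35 mA, and I_E = (β+1)I_B = 1.36 mA.
V_CE = V_CC − I_C·R_C − I_E·R_E = 18 − 1.35×0.68 − 1.36×0.12 = 16.9 V.
V_CE = 16.9 V > 0.2 V confirms active-region operation.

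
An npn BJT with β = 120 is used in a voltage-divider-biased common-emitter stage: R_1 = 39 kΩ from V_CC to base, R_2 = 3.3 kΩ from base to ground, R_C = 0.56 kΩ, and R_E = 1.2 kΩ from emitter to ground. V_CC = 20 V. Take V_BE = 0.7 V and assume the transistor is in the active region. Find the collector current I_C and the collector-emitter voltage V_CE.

I_C ≈ 0.7 mA, V_CE ≈ 19 V

Thevenize the base divider: V_Th = V_CC·R_2/(R_1+R_2) = 20×3.3/42.3 = 1.56 V, R_Th = R_1‖R_2 = 3.04 kΩ.
Base-emitter loop: V_Th = I_B·R_Th + V_BE + (β+1)I_B·R_E, so I_B = (1.56 − 0.7) / (3.04 + 121×1.2) = 0.0058 mA.
I_C = β·I_B = 120×0.0058 = 0.696 mA, and I_E = (β+1)I_B = 0.702 mA.
V_CE = V_CC − I_C·R_C − I_E·R_E = 20 − 0.696×0.56 − 0.702×1.2 = 18.8 V.
V_CE = 18.8 V > 0.2 V confirms active-region operation.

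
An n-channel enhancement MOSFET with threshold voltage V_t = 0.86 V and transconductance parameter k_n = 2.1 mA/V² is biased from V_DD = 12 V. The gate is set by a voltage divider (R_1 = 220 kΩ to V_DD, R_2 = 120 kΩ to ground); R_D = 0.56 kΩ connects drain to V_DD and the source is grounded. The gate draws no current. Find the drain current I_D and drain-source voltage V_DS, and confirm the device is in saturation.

I_D ≈ 12 mA, V_DS ≈ 5.3 V

V_G = V_DD·R_2/(R_1+R_2) = 12×120/340 = 4.24 V. With the source grounded, V_GS = V_G = 4.24 V.
Assume saturation: I_D = (k_n/2)(V_GS − V_t)² = (2.1/2)×(4.24 − 0.86)² = 1.05×3.38² = 12 mA.
V_DS = V_DD − I_D·R_D = 12 − 12×0.56 = 5.3 V.
Saturation requires V_DS ≥ V_GS − V_t = 3.38 V; 5.3 ≥ 3.38 ✓.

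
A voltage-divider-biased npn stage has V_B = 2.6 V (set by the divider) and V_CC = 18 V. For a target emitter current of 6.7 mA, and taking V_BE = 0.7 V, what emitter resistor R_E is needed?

V_E = V_B − V_BE = 2.6 − 0.7 = 1.9 V.
R_E = V_E / I_E = 1.9 / 6.7 = 0.284 kΩ.

R_E ≈ 0.28 kΩ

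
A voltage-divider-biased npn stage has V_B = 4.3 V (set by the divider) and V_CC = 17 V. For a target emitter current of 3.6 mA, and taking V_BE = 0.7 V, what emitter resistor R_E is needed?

R_E ≈ 1 kΩ

V_E = V_B − V_BE = 4.3 − 0.7 = 3.6 V.
R_E = V_E / I_E = 3.6 / 3.6 = 1 kΩ.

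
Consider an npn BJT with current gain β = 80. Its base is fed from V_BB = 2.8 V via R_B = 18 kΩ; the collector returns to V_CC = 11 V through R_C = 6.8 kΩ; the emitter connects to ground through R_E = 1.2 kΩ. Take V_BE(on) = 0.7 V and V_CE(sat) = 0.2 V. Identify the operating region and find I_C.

saturation; I_C ≈ 1.3 mA

Assume active: I_B = (2.8 − 0.7)/(18 + 81×1.2) = 0.0182 mA, I_C = β·I_B = 1.46 mA.
Then V_CE = 11 − 1.46×6.8 − 1.48×1.2 = -0.689 V < 0.2 V — the active assumption fails.
Re-solve with V_CE = 0.2 V. KCL at the emitter: V_E/R_E = (V_BB−0.7−V_E)/R_B + (V_CC−0.2−V_E)/R_C, giving V_E = 1.65 V.
I_C = (V_CC − 0.2 − V_E)/R_C = (10.8 − 1.65)/6.8 = 1.35 mA.
Check: I_B = (2.1 − 1.65)/18 = 0.0252 mA, and β·I_B = 2.02 mA > I_C, confirming saturation.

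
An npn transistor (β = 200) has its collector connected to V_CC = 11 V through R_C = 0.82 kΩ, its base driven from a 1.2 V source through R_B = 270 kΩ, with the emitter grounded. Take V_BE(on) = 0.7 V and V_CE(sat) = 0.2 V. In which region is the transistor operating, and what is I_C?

Assume active. Base-emitter loop: I_B = (V_BB − V_BE)/R_B = (1.2 − 0.7)/270 = 0.00185 mA.
I_C = β·I_B = 200×0.00185 = 0.37 mA.
V_CE = V_CC − I_C·R_C = 11 − 0.37×0.82 = 10.7 V > V_CE(sat), so the active-region assumption holds.

active; I_C ≈ 0.37 mA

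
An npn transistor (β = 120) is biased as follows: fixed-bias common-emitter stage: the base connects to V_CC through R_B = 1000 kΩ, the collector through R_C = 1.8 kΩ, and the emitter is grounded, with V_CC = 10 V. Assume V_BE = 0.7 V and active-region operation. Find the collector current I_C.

Base loop: V_CC = I_B·R_B + V_BE, so I_B = (10 − 0.7)/1000 kΩ = 0.0093 mA.
In the active region I_C = β·I_B = 120 × 0.0093 = 1.12 mA.
Collector loop: V_CE = V_CC − I_C·R_C = 10 − 1.12×1.8 = 7.99 V.
Since V_CE = 7.99 V > V_CE(sat) ≈ 0.2 V, the transistor is in the active region as assumed.

I_C ≈ 1.1 mA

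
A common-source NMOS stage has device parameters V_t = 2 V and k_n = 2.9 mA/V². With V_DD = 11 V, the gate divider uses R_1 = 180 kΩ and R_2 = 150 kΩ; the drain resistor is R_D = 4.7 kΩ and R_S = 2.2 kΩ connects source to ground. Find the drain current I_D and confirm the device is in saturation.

V_G = V_DD·R_2/(R_1+R_2) = 11×150/330 = 5 V.
Assume saturation: I_D = (k_n/2)(V_GS − V_t)² with V_GS = V_G − I_D·R_S = 5 − 2.2·I_D.
Substituting gives 7.02·I_D² − 20.1·I_D + 13 = 0, with roots I_D = 0.988 or 1.88 mA.
The root I_D = 1.88 mA gives V_GS = 0.861 V ≤ V_t, so take I_D = 0.988 mA.
Then V_GS = 2.83 V and V_DS = V_DD − I_D(R_D+R_S) = 11 − 0.988×6.9 = 4.18 V.
Saturation requires V_DS ≥ V_GS − V_t = 0.826 V; 4.18 ≥ 0.826 ✓.

I_D ≈ 0.99 mA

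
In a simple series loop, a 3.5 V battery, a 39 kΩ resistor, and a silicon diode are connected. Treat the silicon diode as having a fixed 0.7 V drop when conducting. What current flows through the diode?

I ≈ 0.072 mA

KVL around the loop: 3.5 = V_D + I·R = 0.7 + I × 39 kΩ.
So I = (3.5 − 0.7) / 39 kΩ = 2.8 / 39 = 0.0718 mA.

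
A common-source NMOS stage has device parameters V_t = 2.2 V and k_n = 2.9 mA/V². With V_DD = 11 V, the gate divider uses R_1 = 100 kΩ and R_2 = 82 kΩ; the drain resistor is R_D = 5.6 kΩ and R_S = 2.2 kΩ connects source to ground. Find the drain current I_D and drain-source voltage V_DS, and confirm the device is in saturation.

V_G = V_DD·R_2/(R_1+R_2) = 11×82/182 = 4.96 V.
Assume saturation: I_D = (k_n/2)(V_GS − V_t)² with V_GS = V_G − I_D·R_S = 4.96 − 2.2·I_D.
Substituting gives 7.02·I_D² − 18.6·I_D + 11 = 0, with roots I_D = 0.896 or 1.75 mA.
The root I_D = 1.75 mA gives V_GS = 1.1 V ≤ V_t, so take I_D = 0.896 mA.
Then V_GS = 2.99 V and V_DS = V_DD − I_D(R_D+R_S) = 11 − 0.896×7.8 = 4.01 V.
Saturation requires V_DS ≥ V_GS − V_t = 0.786 V; 4.01 ≥ 0.786 ✓.

I_D ≈ 0.9 mA, V_DS ≈ 4 V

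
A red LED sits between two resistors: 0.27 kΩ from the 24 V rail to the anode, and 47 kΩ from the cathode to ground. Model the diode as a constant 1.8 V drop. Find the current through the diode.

I ≈ 0.47 mA

The two resistors are in series with the diode, so KVL gives 24 = I·0.27 + 1.8 + I·47.
I = (24 − 1.8) / (0.27 + 47) kΩ = 22.2 / 47.3 = 0.47 mA.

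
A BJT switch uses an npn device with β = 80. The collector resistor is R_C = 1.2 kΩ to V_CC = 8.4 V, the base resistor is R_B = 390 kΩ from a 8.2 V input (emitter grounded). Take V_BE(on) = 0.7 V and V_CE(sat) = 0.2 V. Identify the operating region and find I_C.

Assume active. Base-emitter loop: I_B = (V_BB − V_BE)/R_B = (8.2 − 0.7)/390 = 0.0192 mA.
I_C = β·I_B = 80×0.0192 = 1.54 mA.
V_CE = V_CC − I_C·R_C = 8.4 − 1.54×1.2 = 6.55 V > V_CE(sat), so the active-region assumption holds.

active; I_C ≈ 1.5 mA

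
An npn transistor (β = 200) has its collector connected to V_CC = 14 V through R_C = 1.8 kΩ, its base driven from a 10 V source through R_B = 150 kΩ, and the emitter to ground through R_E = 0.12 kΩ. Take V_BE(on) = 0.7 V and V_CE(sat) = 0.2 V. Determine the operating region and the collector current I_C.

saturation; I_C ≈ 7.2 mA

Assume active: I_B = (10 − 0.7)/(150 + 201×0.12) = 0.0534 mA, I_C = β·I_B = 10.7 mA.
Then V_CE = 14 − 10.7×1.8 − 10.7×0.12 = -6.52 V < 0.2 V — the active assumption fails.
Re-solve with V_CE = 0.2 V. KCL at the emitter: V_E/R_E = (V_BB−0.7−V_E)/R_B + (V_CC−0.2−V_E)/R_C, giving V_E = 0.869 V.
I_C = (V_CC − 0.2 − V_E)/R_C = (13.8 − 0.869)/1.8 = 7.18 mA.
Check: I_B = (9.3 − 0.869)/150 = 0.0562 mA, and β·I_B = 11.2 mA > I_C, confirming saturation.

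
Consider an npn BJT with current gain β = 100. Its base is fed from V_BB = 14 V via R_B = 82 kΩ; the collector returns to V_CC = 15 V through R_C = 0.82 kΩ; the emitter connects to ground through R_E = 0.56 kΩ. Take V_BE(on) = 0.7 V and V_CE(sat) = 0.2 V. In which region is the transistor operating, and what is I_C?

active; I_C ≈ 9.6 mA

Assume active. Base-emitter loop: I_B = (V_BB − V_BE)/(R_B + (β+1)R_E) = (14 − 0.7)/(82 + 101×0.56) = 0.096 mA.
I_C = β·I_B = 100×0.096 = 9.6 mA.
V_CE = V_CC − I_C·R_C − I_E·R_E = 15 − 9.6×0.82 − 9.69×0.56 = 1.7 V > V_CE(sat), so the active-region assumption holds.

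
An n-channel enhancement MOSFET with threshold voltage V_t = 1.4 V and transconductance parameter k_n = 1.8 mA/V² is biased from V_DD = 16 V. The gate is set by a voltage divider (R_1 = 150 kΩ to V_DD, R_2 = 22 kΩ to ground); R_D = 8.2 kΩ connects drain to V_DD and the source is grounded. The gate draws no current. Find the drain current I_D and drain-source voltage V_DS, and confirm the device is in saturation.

I_D ≈ 0.38 mA, V_DS ≈ 13 V

V_G = V_DD·R_2/(R_1+R_2) = 16×22/172 = 2.05 V. With the source grounded, V_GS = V_G = 2.05 V.
Assume saturation: I_D = (k_n/2)(V_GS − V_t)² = (1.8/2)×(2.05 − 1.4)² = 0.9×0.647² = 0.376 mA.
V_DS = V_DD − I_D·R_D = 16 − 0.376×8.2 = 12.9 V.
Saturation requires V_DS ≥ V_GS − V_t = 0.647 V; 12.9 ≥ 0.647 ✓.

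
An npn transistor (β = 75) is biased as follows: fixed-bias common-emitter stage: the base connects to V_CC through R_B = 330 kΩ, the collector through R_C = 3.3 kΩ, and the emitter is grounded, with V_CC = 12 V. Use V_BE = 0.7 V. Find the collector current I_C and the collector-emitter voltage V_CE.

Base loop: V_CC = I_B·R_B + V_BE, so I_B = (12 − 0.7)/330 kΩ = 0.0342 mA.
In the active region I_C = β·I_B = 75 × 0.0342 = 2.57 mA.
Collector loop: V_CE = V_CC − I_C·R_C = 12 − 2.57×3.3 = 3.52 V.
Since V_CE = 3.52 V > V_CE(sat) ≈ 0.2 V, the transistor is in the active region as assumed.

I_C ≈ 2.6 mA, V_CE ≈ 3.5 V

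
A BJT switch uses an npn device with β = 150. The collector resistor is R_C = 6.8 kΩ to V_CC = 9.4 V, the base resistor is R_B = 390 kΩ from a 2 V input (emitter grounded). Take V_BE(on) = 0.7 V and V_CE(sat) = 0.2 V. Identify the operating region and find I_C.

active; I_C ≈ 0.5 mA

Assume active. Base-emitter loop: I_B = (V_BB − V_BE)/R_B = (2 − 0.7)/390 = 0.00333 mA.
I_C = β·I_B = 150×0.00333 = 0.5 mA.
V_CE = V_CC − I_C·R_C = 9.4 − 0.5×6.8 = 6 V > V_CE(sat), so the active-region assumption holds.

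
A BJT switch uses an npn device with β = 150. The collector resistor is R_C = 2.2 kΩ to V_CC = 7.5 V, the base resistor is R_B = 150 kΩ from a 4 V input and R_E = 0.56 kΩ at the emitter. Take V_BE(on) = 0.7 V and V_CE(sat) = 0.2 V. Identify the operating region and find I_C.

Assume active. Base-emitter loop: I_B = (V_BB − V_BE)/(R_B + (β+1)R_E) = (4 − 0.7)/(150 + 151×0.56) = 0.0141 mA.
I_C = β·I_B = 150×0.0141 = 2.11 mA.
V_CE = V_CC − I_C·R_C − I_E·R_E = 7.5 − 2.11×2.2 − 2.12×0.56 = 1.67 V > V_CE(sat), so the active-region assumption holds.

active; I_C ≈ 2.1 mA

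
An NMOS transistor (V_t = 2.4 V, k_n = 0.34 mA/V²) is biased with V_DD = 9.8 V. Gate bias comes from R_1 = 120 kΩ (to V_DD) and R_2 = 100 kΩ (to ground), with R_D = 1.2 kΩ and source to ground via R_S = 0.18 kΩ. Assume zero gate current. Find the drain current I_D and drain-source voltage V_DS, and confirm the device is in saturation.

I_D ≈ 0.64 mA, V_DS ≈ 8.9 V

V_G = V_DD·R_2/(R_1+R_2) = 9.8×100/220 = 4.45 V.
Assume saturation: I_D = (k_n/2)(V_GS − V_t)² with V_GS = V_G − I_D·R_S = 4.45 − 0.18·I_D.
Substituting gives 0.00551·I_D² − 1.13·I_D + 0.718 = 0, with roots I_D = 0.639 or 204 mA.
The root I_D = 204 mA gives V_GS = -32.2 V ≤ V_t, so take I_D = 0.639 mA.
Then V_GS = 4.34 V and V_DS = V_DD − I_D(R_D+R_S) = 9.8 − 0.639×1.38 = 8.92 V.
Saturation requires V_DS ≥ V_GS − V_t = 1.94 V; 8.92 ≥ 1.94 ✓.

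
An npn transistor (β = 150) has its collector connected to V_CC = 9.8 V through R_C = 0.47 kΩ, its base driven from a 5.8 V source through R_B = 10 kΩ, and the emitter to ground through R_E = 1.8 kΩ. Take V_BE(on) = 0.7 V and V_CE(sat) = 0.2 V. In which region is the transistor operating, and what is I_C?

active; I_C ≈ 2.7 mA

Assume active. Base-emitter loop: I_B = (V_BB − V_BE)/(R_B + (β+1)R_E) = (5.8 − 0.7)/(10 + 151×1.8) = 0.0181 mA.
I_C = β·I_B = 150×0.0181 = 2.71 mA.
V_CE = V_CC − I_C·R_C − I_E·R_E = 9.8 − 2.71×0.47 − 2.73×1.8 = 3.61 V > V_CE(sat), so the active-region assumption holds.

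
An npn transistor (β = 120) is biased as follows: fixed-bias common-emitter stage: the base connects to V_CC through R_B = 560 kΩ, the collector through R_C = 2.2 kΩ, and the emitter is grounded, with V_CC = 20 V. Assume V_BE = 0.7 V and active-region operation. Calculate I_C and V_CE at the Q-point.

Base loop: V_CC = I_B·R_B + V_BE, so I_B = (20 − 0.7)/560 kΩ = 0.0345 mA.
In the active region I_C = β·I_B = 120 × 0.0345 = 4.14 mA.
Collector loop: V_CE = V_CC − I_C·R_C = 20 − 4.14×2.2 = 10.9 V.
Since V_CE = 10.9 V > V_CE(sat) ≈ 0.2 V, the transistor is in the active region as assumed.

I_C ≈ 4.1 mA, V_CE ≈ 11 V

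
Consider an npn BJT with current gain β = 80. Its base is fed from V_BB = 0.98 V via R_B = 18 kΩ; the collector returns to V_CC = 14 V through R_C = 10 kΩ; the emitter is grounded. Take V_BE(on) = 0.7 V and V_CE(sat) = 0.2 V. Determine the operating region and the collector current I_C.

Assume active. Base-emitter loop: I_B = (V_BB − V_BE)/R_B = (0.98 − 0.7)/18 = 0.0156 mA.
I_C = β·I_B = 80×0.0156 = 1.24 mA.
V_CE = V_CC − I_C·R_C = 14 − 1.24×10 = 1.56 V > V_CE(sat), so the active-region assumption holds.

active; I_C ≈ 1.2 mA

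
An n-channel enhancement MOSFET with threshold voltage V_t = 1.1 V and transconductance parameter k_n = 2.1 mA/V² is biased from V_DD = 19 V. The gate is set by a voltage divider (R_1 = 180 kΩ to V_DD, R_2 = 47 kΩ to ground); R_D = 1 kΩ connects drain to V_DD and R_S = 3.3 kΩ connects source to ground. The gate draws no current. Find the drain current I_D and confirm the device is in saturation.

V_G = V_DD·R_2/(R_1+R_2) = 19×47/227 = 3.93 V.
Assume saturation: I_D = (k_n/2)(V_GS − V_t)² with V_GS = V_G − I_D·R_S = 3.93 − 3.3·I_D.
Substituting gives 11.4·I_D² − 20.6·I_D + 8.43 = 0, with roots I_D = 0.625 or 1.18 mA.
The root I_D = 1.18 mA gives V_GS = 0.0399 V ≤ V_t, so take I_D = 0.625 mA.
Then V_GS = 1.87 V and V_DS = V_DD − I_D(R_D+R_S) = 19 − 0.625×4.3 = 16.3 V.
Saturation requires V_DS ≥ V_GS − V_t = 0.772 V; 16.3 ≥ 0.772 ✓.

I_D ≈ 0.62 mA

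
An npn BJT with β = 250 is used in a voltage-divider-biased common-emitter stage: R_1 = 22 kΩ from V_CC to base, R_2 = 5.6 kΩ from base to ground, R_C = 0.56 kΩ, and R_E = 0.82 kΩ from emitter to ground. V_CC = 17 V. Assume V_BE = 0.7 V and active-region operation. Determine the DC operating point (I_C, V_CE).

I_C ≈ 3.3 mA, V_CE ≈ 12 V

Thevenize the base divider: V_Th = V_CC·R_2/(R_1+R_2) = 17×5.6/27.6 = 3.45 V, R_Th = R_1‖R_2 = 4.46 kΩ.
Base-emitter loop: V_Th = I_B·R_Th + V_BE + (β+1)I_B·R_E, so I_B = (3.45 − 0.7) / (4.46 + 251×0.82) = 0.0131 mA.
I_C = β·I_B = 250×0.0131 = 3.27 mA, and I_E = (β+1)I_B = 3.28 mA.
V_CE = V_CC − I_C·R_C − I_E·R_E = 17 − 3.27×0.56 − 3.28×0.82 = 12.5 V.
V_CE = 12.5 V > 0.2 V confirms active-region operation.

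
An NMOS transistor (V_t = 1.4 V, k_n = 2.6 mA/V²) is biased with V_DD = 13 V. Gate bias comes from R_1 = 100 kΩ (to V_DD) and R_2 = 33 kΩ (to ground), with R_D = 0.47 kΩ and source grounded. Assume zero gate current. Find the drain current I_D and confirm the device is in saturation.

V_G = V_DD·R_2/(R_1+R_2) = 13×33/133 = 3.23 V. With the source grounded, V_GS = V_G = 3.23 V.
Assume saturation: I_D = (k_n/2)(V_GS − V_t)² = (2.6/2)×(3.23 − 1.4)² = 1.3×1.83² = 4.33 mA.
V_DS = V_DD − I_D·R_D = 13 − 4.33×0.47 = 11 V.
Saturation requires V_DS ≥ V_GS − V_t = 1.83 V; 11 ≥ 1.83 ✓.

I_D ≈ 4.3 mA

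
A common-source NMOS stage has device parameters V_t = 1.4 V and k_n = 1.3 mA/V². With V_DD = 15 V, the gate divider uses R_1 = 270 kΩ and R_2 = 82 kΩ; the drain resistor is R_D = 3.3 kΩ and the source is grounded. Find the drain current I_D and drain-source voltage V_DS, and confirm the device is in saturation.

V_G = V_DD·R_2/(R_1+R_2) = 15×82/352 = 3.49 V. With the source grounded, V_GS = V_G = 3.49 V.
Assume saturation: I_D = (k_n/2)(V_GS − V_t)² = (1.3/2)×(3.49 − 1.4)² = 0.65×2.09² = 2.85 mA.
V_DS = V_DD − I_D·R_D = 15 − 2.85×3.3 = 5.59 V.
Saturation requires V_DS ≥ V_GS − V_t = 2.09 V; 5.59 ≥ 2.09 ✓.

I_D ≈ 2.9 mA, V_DS ≈ 5.6 V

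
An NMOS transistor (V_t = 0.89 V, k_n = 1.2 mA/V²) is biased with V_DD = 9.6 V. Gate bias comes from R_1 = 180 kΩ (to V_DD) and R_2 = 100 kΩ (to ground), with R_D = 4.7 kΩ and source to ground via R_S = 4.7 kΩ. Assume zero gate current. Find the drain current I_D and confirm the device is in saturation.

V_G = V_DD·R_2/(R_1+R_2) = 9.6×100/280 = 3.43 V.
Assume saturation: I_D = (k_n/2)(V_GS − V_t)² with V_GS = V_G − I_D·R_S = 3.43 − 4.7·I_D.
Substituting gives 13.3·I_D² − 15.3·I_D + 3.87 = 0, with roots I_D = 0.372 or 0.783 mA.
The root I_D = 0.783 mA gives V_GS = -0.253 V ≤ V_t, so take I_D = 0.372 mA.
Then V_GS = 1.68 V and V_DS = V_DD − I_D(R_D+R_S) = 9.6 − 0.372×9.4 = 6.1 V.
Saturation requires V_DS ≥ V_GS − V_t = 0.788 V; 6.1 ≥ 0.788 ✓.

I_D ≈ 0.37 mA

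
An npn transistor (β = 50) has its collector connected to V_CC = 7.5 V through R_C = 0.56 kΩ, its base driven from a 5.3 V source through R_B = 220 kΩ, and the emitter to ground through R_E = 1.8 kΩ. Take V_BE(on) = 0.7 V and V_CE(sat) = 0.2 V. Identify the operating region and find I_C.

Assume active. Base-emitter loop: I_B = (V_BB − V_BE)/(R_B + (β+1)R_E) = (5.3 − 0.7)/(220 + 51×1.8) = 0.0148 mA.
I_C = β·I_B = 50×0.0148 = 0.738 mA.
V_CE = V_CC − I_C·R_C − I_E·R_E = 7.5 − 0.738×0.56 − 0.752×1.8 = 5.73 V > V_CE(sat), so the active-region assumption holds.

active; I_C ≈ 0.74 mA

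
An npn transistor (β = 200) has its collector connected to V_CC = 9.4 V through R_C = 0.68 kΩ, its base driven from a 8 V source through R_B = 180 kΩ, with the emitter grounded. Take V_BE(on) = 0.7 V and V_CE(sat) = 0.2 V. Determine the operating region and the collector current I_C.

Assume active. Base-emitter loop: I_B = (V_BB − V_BE)/R_B = (8 − 0.7)/180 = 0.0406 mA.
I_C = β·I_B = 200×0.0406 = 8.11 mA.
V_CE = V_CC − I_C·R_C = 9.4 − 8.11×0.68 = 3.88 V > V_CE(sat), so the active-region assumption holds.

active; I_C ≈ 8.1 mA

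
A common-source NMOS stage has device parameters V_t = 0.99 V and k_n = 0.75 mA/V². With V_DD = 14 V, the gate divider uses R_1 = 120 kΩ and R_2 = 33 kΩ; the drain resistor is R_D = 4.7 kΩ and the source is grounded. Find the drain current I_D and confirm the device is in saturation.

I_D ≈ 1.5 mA

V_G = V_DD·R_2/(R_1+R_2) = 14×33/153 = 3.02 V. With the source grounded, V_GS = V_G = 3.02 V.
Assume saturation: I_D = (k_n/2)(V_GS − V_t)² = (0.75/2)×(3.02 − 0.99)² = 0.375×2.03² = 1.54 mA.
V_DS = V_DD − I_D·R_D = 14 − 1.54×4.7 = 6.74 V.
Saturation requires V_DS ≥ V_GS − V_t = 2.03 V; 6.74 ≥ 2.03 ✓.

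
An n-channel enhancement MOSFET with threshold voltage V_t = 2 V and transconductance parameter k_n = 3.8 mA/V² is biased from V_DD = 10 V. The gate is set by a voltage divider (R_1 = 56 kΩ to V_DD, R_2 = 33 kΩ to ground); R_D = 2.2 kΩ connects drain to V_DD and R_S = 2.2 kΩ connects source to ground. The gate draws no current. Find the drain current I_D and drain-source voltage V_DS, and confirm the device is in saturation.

I_D ≈ 0.54 mA, V_DS ≈ 7.6 V

V_G = V_DD·R_2/(R_1+R_2) = 10×33/89 = 3.71 V.
Assume saturation: I_D = (k_n/2)(V_GS − V_t)² with V_GS = V_G − I_D·R_S = 3.71 − 2.2·I_D.
Substituting gives 9.2·I_D² − 15.3·I_D + 5.54 = 0, with roots I_D = 0.535 or 1.13 mA.
The root I_D = 1.13 mA gives V_GS = 1.23 V ≤ V_t, so take I_D = 0.535 mA.
Then V_GS = 2.53 V and V_DS = V_DD − I_D(R_D+R_S) = 10 − 0.535×4.4 = 7.65 V.
Saturation requires V_DS ≥ V_GS − V_t = 0.531 V; 7.65 ≥ 0.531 ✓.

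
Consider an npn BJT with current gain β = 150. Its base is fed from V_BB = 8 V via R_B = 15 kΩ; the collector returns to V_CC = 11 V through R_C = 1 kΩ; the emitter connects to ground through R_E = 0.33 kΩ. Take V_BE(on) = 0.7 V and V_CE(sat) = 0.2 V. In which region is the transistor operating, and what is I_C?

saturation; I_C ≈ 8 mA

Assume active: I_B = (8 − 0.7)/(15 + 151×0.33) = 0.113 mA, I_C = β·I_B = 16.9 mA.
Then V_CE = 11 − 16.9×1 − 17×0.33 = -11.5 V < 0.2 V — the active assumption fails.
Re-solve with V_CE = 0.2 V. KCL at the emitter: V_E/R_E = (V_BB−0.7−V_E)/R_B + (V_CC−0.2−V_E)/R_C, giving V_E = 2.75 V.
I_C = (V_CC − 0.2 − V_E)/R_C = (10.8 − 2.75)/1 = 8.05 mA.
Check: I_B = (7.3 − 2.75)/15 = 0.303 mA, and β·I_B = 45.5 mA > I_C, confirming saturation.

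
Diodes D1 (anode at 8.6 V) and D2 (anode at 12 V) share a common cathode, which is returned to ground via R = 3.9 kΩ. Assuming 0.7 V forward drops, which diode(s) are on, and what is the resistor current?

Assume both conduct. Then node N would need to be at both 8.6−0.7 = 7.9 V and 12−0.7 = 11.3 V, which is impossible.
Assume only D2 conducts: V_N = 12 − 0.7 = 11.3 V, so I_R = 11.3/3.9 = 2.9 mA.
Check D1: its anode-to-cathode voltage is 8.6 − 11.3 = -2.7 V < 0.7 V, so it is off. The assumption is consistent.

Only D2 conducts; I_R ≈ 2.9 mA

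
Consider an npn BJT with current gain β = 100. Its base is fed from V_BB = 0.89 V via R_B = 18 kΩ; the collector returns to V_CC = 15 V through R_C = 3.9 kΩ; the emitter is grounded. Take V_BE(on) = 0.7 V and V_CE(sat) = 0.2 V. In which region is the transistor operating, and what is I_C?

Assume active. Base-emitter loop: I_B = (V_BB − V_BE)/R_B = (0.89 − 0.7)/18 = 0.0106 mA.
I_C = β·I_B = 100×0.0106 = 1.06 mA.
V_CE = V_CC − I_C·R_C = 15 − 1.06×3.9 = 10.9 V > V_CE(sat), so the active-region assumption holds.

active; I_C ≈ 1.1 mA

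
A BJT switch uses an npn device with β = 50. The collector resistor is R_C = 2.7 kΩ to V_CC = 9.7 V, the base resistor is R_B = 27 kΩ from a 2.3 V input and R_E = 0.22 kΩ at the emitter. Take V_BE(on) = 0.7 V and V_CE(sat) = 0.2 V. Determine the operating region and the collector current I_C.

Assume active. Base-emitter loop: I_B = (V_BB − V_BE)/(R_B + (β+1)R_E) = (2.3 − 0.7)/(27 + 51×0.22) = 0.0419 mA.
I_C = β·I_B = 50×0.0419 = 2.09 mA.
V_CE = V_CC − I_C·R_C − I_E·R_E = 9.7 − 2.09×2.7 − 2.14×0.22 = 3.58 V > V_CE(sat), so the active-region assumption holds.

active; I_C ≈ 2.1 mA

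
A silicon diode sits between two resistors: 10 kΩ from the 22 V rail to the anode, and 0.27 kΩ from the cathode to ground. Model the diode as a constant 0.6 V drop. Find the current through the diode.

The two resistors are in series with the diode, so KVL gives 22 = I·10 + 0.6 + I·0.27.
I = (22 − 0.6) / (10 + 0.27) kΩ = 21.4 / 10.3 = 2.08 mA.

I ≈ 2.1 mA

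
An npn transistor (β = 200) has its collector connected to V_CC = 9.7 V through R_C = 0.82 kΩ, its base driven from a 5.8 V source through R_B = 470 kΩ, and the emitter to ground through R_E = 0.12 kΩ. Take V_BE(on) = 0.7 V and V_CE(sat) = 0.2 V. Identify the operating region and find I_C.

Assume active. Base-emitter loop: I_B = (V_BB − V_BE)/(R_B + (β+1)R_E) = (5.8 − 0.7)/(470 + 201×0.12) = 0.0103 mA.
I_C = β·I_B = 200×0.0103 = 2.06 mA.
V_CE = V_CC − I_C·R_C − I_E·R_E = 9.7 − 2.06×0.82 − 2.07×0.12 = 7.76 V > V_CE(sat), so the active-region assumption holds.

active; I_C ≈ 2.1 mA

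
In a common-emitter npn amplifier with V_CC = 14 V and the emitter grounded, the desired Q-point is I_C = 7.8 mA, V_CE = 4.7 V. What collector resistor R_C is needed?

Collector loop: V_CC = I_C·R_C + V_CE.
R_C = (V_CC − V_CE)/I_C = (14 − 4.7)/7.8 = 1.19 kΩ.

R_C ≈ 1.2 kΩ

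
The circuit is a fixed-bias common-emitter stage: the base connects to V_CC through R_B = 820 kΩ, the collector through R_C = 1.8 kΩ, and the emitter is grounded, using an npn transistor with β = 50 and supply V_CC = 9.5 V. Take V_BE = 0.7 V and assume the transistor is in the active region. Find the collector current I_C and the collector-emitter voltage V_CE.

I_C ≈ 0.54 mA, V_CE ≈ 8.5 V

Base loop: V_CC = I_B·R_B + V_BE, so I_B = (9.5 − 0.7)/820 kΩ = 0.0107 mA.
In the active region I_C = β·I_B = 50 × 0.0107 = 0.537 mA.
Collector loop: V_CE = V_CC − I_C·R_C = 9.5 − 0.537×1.8 = 8.53 V.
Since V_CE = 8.53 V > V_CE(sat) ≈ 0.2 V, the transistor is in the active region as assumed.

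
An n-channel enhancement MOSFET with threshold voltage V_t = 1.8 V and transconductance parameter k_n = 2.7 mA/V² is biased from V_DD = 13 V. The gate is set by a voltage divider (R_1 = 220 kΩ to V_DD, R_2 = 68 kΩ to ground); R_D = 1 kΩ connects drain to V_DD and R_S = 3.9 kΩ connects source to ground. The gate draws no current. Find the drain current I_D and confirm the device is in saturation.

V_G = V_DD·R_2/(R_1+R_2) = 13×68/288 = 3.07 V.
Assume saturation: I_D = (k_n/2)(V_GS − V_t)² with V_GS = V_G − I_D·R_S = 3.07 − 3.9·I_D.
Substituting gives 20.5·I_D² − 14.4·I_D + 2.18 = 0, with roots I_D = 0.222 or 0.478 mA.
The root I_D = 0.478 mA gives V_GS = 1.2 V ≤ V_t, so take I_D = 0.222 mA.
Then V_GS = 2.21 V and V_DS = V_DD − I_D(R_D+R_S) = 13 − 0.222×4.9 = 11.9 V.
Saturation requires V_DS ≥ V_GS − V_t = 0.405 V; 11.9 ≥ 0.405 ✓.

I_D ≈ 0.22 mA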